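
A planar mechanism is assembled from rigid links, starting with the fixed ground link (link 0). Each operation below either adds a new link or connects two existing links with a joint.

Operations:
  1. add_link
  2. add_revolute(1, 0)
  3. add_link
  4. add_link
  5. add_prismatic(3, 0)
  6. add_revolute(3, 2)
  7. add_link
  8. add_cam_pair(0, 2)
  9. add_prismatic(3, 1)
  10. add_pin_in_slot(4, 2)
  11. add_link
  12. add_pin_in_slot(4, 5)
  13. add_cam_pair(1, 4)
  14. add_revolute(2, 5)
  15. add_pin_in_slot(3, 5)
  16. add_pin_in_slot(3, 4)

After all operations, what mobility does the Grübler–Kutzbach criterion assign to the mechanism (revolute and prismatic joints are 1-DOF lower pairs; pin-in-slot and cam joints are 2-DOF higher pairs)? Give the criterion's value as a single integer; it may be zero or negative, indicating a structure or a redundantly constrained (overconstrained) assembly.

M = -1

link 0 = ground. State L|J1|J2 = 1|0|0
+link1  2|0|0
R(1,0) f=1→J1  2|1|0
+link2  3|1|0
+link3  4|1|0
P(3,0) f=1→J1  4|2|0
R(3,2) f=1→J1  4|3|0
+link4  5|3|0
C(0,2) f=2→J2  5|3|1
P(3,1) f=1→J1  5|4|1
PS(4,2) f=2→J2  5|4|2
+link5  6|4|2
PS(4,5) f=2→J2  6|4|3
C(1,4) f=2→J2  6|4|4
R(2,5) f=1→J1  6|5|4
PS(3,5) f=2→J2  6|5|5
PS(3,4) f=2→J2  6|5|6
M = 3(6−1)−2·5−6 = 15−10−6 = -1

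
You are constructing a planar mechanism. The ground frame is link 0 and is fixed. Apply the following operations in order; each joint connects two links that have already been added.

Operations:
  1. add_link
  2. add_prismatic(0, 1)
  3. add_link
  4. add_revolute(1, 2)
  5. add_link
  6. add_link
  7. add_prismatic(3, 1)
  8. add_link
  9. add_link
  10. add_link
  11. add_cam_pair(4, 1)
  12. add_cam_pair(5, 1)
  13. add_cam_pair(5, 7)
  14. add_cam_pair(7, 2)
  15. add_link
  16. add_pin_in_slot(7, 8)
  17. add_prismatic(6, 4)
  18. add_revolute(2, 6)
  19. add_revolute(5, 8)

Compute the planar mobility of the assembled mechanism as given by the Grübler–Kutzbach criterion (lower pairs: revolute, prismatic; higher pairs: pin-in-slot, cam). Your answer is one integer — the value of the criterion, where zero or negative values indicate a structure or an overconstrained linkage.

M = 7

link 0 = ground. State L|J1|J2 = 1|0|0
+link1  2|0|0
P(0,1) f=1→J1  2|1|0
+link2  3|1|0
R(1,2) f=1→J1  3|2|0
+link3  4|2|0
+link4  5|2|0
P(3,1) f=1→J1  5|3|0
+link5  6|3|0
+link6  7|3|0
+link7  8|3|0
C(4,1) f=2→J2  8|3|1
C(5,1) f=2→J2  8|3|2
C(5,7) f=2→J2  8|3|3
C(7,2) f=2→J2  8|3|4
+link8  9|3|4
PS(7,8) f=2→J2  9|3|5
P(6,4) f=1→J1  9|4|5
R(2,6) f=1→J1  9|5|5
R(5,8) f=1→J1  9|6|5
M = 3(9−1)−2·6−5 = 24−12−5 = 7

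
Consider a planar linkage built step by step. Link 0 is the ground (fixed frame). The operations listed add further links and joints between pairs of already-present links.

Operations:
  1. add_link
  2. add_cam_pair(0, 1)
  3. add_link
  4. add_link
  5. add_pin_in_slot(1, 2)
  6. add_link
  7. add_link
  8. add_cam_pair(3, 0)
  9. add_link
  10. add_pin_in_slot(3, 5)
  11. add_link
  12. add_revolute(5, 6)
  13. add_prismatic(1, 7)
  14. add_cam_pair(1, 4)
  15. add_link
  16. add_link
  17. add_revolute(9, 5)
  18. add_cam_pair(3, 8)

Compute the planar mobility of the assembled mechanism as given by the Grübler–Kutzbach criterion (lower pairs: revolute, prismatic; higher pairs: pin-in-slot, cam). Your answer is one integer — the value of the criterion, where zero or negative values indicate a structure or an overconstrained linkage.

(L,J1,J2)=(1,0,0); link0 fixed
link1: (2,0,0)
C 0-1 [J2]: (2,0,1)
link2: (3,0,1)
link3: (4,0,1)
PS 1-2 [J2]: (4,0,2)
link4: (5,0,2)
link5: (6,0,2)
C 3-0 [J2]: (6,0,3)
link6: (7,0,3)
PS 3-5 [J2]: (7,0,4)
link7: (8,0,4)
R 5-6 [J1]: (8,1,4)
P 1-7 [J1]: (8,2,4)
C 1-4 [J2]: (8,2,5)
link8: (9,2,5)
link9: (10,2,5)
R 9-5 [J1]: (10,3,5)
C 3-8 [J2]: (10,3,6)
Grübler: 3·9 − 2·3 − 6 = 15

M = 15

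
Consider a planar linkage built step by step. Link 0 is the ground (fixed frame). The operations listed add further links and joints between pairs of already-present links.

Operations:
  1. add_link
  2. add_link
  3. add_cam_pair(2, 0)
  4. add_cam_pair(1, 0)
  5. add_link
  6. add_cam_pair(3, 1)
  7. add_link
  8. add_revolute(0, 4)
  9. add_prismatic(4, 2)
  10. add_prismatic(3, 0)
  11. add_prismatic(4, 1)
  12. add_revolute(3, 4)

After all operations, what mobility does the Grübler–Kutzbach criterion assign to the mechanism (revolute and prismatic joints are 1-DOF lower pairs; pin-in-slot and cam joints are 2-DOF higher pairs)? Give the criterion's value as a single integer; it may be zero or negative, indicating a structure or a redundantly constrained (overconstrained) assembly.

M = -1

(L,J1,J2)=(1,0,0); link0 fixed
link1: (2,0,0)
link2: (3,0,0)
C 2-0 [J2]: (3,0,1)
C 1-0 [J2]: (3,0,2)
link3: (4,0,2)
C 3-1 [J2]: (4,0,3)
link4: (5,0,3)
R 0-4 [J1]: (5,1,3)
P 4-2 [J1]: (5,2,3)
P 3-0 [J1]: (5,3,3)
P 4-1 [J1]: (5,4,3)
R 3-4 [J1]: (5,5,3)
Grübler: 3·4 − 2·5 − 3 = -1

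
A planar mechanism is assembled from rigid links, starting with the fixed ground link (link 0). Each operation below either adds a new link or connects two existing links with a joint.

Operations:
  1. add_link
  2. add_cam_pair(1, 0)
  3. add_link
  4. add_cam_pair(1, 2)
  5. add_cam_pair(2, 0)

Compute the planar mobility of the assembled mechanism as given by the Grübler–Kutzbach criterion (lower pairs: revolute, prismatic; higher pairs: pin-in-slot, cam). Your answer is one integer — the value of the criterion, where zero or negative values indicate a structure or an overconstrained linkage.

[1;0;0] (link 0 is ground)
L+ [2;0;0]
C(1,0)∈J2 [2;0;1]
L+ [3;0;1]
C(1,2)∈J2 [3;0;2]
C(2,0)∈J2 [3;0;3]
mobility = 6 − 0 − 3 = 3

M = 3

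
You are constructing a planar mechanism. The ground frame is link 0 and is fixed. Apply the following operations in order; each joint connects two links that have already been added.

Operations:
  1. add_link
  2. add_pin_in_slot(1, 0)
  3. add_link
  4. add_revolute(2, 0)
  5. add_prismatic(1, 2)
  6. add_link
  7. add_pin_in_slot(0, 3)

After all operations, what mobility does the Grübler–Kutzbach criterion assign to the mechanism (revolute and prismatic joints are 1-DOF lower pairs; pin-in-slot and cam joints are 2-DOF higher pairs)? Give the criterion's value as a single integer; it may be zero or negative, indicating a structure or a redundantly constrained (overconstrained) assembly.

M = 3

[1;0;0] (link 0 is ground)
L+ [2;0;0]
PS(1,0)∈J2 [2;0;1]
L+ [3;0;1]
R(2,0)∈J1 [3;1;1]
P(1,2)∈J1 [3;2;1]
L+ [4;2;1]
PS(0,3)∈J2 [4;2;2]
mobility = 9 − 4 − 2 = 3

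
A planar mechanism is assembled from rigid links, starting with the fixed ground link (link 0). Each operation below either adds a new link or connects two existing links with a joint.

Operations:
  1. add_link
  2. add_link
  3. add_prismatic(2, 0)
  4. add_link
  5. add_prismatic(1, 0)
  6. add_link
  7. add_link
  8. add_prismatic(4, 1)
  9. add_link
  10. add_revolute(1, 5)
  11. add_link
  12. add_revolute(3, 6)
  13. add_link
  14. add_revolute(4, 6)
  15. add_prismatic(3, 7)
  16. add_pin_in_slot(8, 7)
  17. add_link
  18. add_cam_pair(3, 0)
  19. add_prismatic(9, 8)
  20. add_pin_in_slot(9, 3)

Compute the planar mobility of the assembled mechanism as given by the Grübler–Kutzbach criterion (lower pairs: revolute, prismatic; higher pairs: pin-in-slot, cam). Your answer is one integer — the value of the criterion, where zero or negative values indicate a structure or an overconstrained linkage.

ground; <1,0,0>
#1 <2,0,0>
#2 <3,0,0>
P:2↔0 J1 <3,1,0>
#3 <4,1,0>
P:1↔0 J1 <4,2,0>
#4 <5,2,0>
#5 <6,2,0>
P:4↔1 J1 <6,3,0>
#6 <7,3,0>
R:1↔5 J1 <7,4,0>
#7 <8,4,0>
R:3↔6 J1 <8,5,0>
#8 <9,5,0>
R:4↔6 J1 <9,6,0>
P:3↔7 J1 <9,7,0>
PS:8↔7 J2 <9,7,1>
#9 <10,7,1>
C:3↔0 J2 <10,7,2>
P:9↔8 J1 <10,8,2>
PS:9↔3 J2 <10,8,3>
3×9 − 2×8 − 1×3 = 8

M = 8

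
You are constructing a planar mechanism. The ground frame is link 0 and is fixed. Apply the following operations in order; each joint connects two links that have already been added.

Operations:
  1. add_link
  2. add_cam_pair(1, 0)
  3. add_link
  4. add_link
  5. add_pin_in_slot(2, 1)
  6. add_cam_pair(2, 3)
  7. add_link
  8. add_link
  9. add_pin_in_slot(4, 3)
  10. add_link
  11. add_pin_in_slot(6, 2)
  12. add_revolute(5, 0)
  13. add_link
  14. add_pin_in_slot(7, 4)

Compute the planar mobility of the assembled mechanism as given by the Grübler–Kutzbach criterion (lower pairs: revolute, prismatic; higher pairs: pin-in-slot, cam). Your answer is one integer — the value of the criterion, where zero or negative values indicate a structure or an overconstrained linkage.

M = 13

(L,J1,J2)=(1,0,0); link0 fixed
link1: (2,0,0)
C 1-0 [J2]: (2,0,1)
link2: (3,0,1)
link3: (4,0,1)
PS 2-1 [J2]: (4,0,2)
C 2-3 [J2]: (4,0,3)
link4: (5,0,3)
link5: (6,0,3)
PS 4-3 [J2]: (6,0,4)
link6: (7,0,4)
PS 6-2 [J2]: (7,0,5)
R 5-0 [J1]: (7,1,5)
link7: (8,1,5)
PS 7-4 [J2]: (8,1,6)
Grübler: 3·7 − 2·1 − 6 = 13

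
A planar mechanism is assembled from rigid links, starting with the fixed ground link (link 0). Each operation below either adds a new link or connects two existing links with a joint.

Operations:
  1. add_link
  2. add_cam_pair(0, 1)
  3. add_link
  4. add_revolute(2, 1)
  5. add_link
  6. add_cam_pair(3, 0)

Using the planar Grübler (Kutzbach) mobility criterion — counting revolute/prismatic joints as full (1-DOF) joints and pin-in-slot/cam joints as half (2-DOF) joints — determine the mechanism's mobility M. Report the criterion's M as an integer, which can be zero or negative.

M = 5

[1;0;0] (link 0 is ground)
L+ [2;0;0]
C(0,1)∈J2 [2;0;1]
L+ [3;0;1]
R(2,1)∈J1 [3;1;1]
L+ [4;1;1]
C(3,0)∈J2 [4;1;2]
mobility = 9 − 2 − 2 = 5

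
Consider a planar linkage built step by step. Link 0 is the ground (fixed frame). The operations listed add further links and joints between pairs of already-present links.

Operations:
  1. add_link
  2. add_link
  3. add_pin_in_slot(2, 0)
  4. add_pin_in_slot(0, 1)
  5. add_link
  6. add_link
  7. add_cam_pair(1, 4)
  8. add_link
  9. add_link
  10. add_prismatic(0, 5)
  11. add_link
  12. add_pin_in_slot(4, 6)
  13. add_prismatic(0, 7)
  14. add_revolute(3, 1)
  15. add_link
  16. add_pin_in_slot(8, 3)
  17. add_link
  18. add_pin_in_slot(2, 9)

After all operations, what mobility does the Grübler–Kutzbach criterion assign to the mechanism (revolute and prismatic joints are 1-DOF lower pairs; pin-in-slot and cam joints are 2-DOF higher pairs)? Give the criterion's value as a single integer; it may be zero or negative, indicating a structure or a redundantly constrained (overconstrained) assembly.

[1;0;0] (link 0 is ground)
L+ [2;0;0]
L+ [3;0;0]
PS(2,0)∈J2 [3;0;1]
PS(0,1)∈J2 [3;0;2]
L+ [4;0;2]
L+ [5;0;2]
C(1,4)∈J2 [5;0;3]
L+ [6;0;3]
L+ [7;0;3]
P(0,5)∈J1 [7;1;3]
L+ [8;1;3]
PS(4,6)∈J2 [8;1;4]
P(0,7)∈J1 [8;2;4]
R(3,1)∈J1 [8;3;4]
L+ [9;3;4]
PS(8,3)∈J2 [9;3;5]
L+ [10;3;5]
PS(2,9)∈J2 [10;3;6]
mobility = 27 − 6 − 6 = 15

M = 15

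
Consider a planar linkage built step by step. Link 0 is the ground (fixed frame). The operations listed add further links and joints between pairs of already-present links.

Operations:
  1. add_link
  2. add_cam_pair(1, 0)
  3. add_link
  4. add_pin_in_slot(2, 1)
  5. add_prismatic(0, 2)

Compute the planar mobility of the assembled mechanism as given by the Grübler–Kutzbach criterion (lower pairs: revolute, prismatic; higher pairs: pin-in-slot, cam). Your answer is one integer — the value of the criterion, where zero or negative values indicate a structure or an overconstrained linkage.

ground; <1,0,0>
#1 <2,0,0>
C:1↔0 J2 <2,0,1>
#2 <3,0,1>
PS:2↔1 J2 <3,0,2>
P:0↔2 J1 <3,1,2>
3×2 − 2×1 − 1×2 = 2

M = 2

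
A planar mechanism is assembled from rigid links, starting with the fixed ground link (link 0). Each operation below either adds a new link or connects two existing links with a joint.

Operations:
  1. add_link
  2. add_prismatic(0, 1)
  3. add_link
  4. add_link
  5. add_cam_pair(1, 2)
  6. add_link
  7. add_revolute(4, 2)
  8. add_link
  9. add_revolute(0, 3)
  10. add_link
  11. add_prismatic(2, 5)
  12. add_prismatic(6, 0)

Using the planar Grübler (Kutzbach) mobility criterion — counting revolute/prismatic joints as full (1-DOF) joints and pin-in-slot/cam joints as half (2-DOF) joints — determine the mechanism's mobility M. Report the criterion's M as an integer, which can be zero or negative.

M = 7

L=1 J1=0 J2=0
add link → L=2 J1=0 J2=0
P@0,1 dof=1 J1 → L=2 J1=1 J2=0
add link → L=3 J1=1 J2=0
add link → L=4 J1=1 J2=0
C@1,2 dof=2 J2 → L=4 J1=1 J2=1
add link → L=5 J1=1 J2=1
R@4,2 dof=1 J1 → L=5 J1=2 J2=1
add link → L=6 J1=2 J2=1
R@0,3 dof=1 J1 → L=6 J1=3 J2=1
add link → L=7 J1=3 J2=1
P@2,5 dof=1 J1 → L=7 J1=4 J2=1
P@6,0 dof=1 J1 → L=7 J1=5 J2=1
M=3(L−1)−2J1−J2=3·6−2·5−1=7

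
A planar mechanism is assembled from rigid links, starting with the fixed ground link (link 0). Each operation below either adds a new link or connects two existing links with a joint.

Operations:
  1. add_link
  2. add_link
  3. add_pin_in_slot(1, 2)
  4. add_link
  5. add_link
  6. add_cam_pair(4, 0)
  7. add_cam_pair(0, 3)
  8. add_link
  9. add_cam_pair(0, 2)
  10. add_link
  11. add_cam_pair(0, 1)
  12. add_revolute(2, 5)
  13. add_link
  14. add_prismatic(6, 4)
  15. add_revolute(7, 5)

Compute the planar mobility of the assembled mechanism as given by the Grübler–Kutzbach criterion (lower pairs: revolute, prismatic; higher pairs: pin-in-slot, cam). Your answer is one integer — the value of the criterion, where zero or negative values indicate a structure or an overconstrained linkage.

[1;0;0] (link 0 is ground)
L+ [2;0;0]
L+ [3;0;0]
PS(1,2)∈J2 [3;0;1]
L+ [4;0;1]
L+ [5;0;1]
C(4,0)∈J2 [5;0;2]
C(0,3)∈J2 [5;0;3]
L+ [6;0;3]
C(0,2)∈J2 [6;0;4]
L+ [7;0;4]
C(0,1)∈J2 [7;0;5]
R(2,5)∈J1 [7;1;5]
L+ [8;1;5]
P(6,4)∈J1 [8;2;5]
R(7,5)∈J1 [8;3;5]
mobility = 21 − 6 − 5 = 10

M = 10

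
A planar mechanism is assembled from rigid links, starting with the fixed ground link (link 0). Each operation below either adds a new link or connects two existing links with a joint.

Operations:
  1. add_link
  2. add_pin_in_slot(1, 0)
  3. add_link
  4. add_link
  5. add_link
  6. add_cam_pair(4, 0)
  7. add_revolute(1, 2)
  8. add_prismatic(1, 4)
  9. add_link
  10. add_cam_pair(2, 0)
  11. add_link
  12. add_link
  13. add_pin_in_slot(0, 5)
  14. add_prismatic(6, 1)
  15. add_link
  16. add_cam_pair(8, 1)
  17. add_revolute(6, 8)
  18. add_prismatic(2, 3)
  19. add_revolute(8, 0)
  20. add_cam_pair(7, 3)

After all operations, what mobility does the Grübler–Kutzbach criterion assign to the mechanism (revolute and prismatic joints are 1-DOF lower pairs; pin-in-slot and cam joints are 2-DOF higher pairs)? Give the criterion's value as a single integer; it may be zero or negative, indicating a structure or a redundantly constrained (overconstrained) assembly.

M = 6

(L,J1,J2)=(1,0,0); link0 fixed
link1: (2,0,0)
PS 1-0 [J2]: (2,0,1)
link2: (3,0,1)
link3: (4,0,1)
link4: (5,0,1)
C 4-0 [J2]: (5,0,2)
R 1-2 [J1]: (5,1,2)
P 1-4 [J1]: (5,2,2)
link5: (6,2,2)
C 2-0 [J2]: (6,2,3)
link6: (7,2,3)
link7: (8,2,3)
PS 0-5 [J2]: (8,2,4)
P 6-1 [J1]: (8,3,4)
link8: (9,3,4)
C 8-1 [J2]: (9,3,5)
R 6-8 [J1]: (9,4,5)
P 2-3 [J1]: (9,5,5)
R 8-0 [J1]: (9,6,5)
C 7-3 [J2]: (9,6,6)
Grübler: 3·8 − 2·6 − 6 = 6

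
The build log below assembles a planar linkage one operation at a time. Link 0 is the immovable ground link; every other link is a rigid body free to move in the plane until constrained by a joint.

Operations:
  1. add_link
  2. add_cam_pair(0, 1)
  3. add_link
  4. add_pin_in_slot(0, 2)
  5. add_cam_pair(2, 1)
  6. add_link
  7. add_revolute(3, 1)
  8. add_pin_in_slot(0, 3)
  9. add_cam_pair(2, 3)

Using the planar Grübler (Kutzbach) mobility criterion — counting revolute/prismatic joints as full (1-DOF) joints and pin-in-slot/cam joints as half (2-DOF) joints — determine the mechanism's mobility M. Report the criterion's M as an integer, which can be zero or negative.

ground; <1,0,0>
#1 <2,0,0>
C:0↔1 J2 <2,0,1>
#2 <3,0,1>
PS:0↔2 J2 <3,0,2>
C:2↔1 J2 <3,0,3>
#3 <4,0,3>
R:3↔1 J1 <4,1,3>
PS:0↔3 J2 <4,1,4>
C:2↔3 J2 <4,1,5>
3×3 − 2×1 − 1×5 = 2

M = 2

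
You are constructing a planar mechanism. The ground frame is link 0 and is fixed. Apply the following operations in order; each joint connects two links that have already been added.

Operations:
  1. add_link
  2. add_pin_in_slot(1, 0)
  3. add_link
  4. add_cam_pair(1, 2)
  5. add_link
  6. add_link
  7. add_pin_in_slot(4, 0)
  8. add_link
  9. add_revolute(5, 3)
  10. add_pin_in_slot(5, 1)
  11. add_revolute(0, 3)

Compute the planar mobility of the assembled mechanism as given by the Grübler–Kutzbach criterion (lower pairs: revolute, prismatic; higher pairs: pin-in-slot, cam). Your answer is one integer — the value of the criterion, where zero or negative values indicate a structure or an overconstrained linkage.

[1;0;0] (link 0 is ground)
L+ [2;0;0]
PS(1,0)∈J2 [2;0;1]
L+ [3;0;1]
C(1,2)∈J2 [3;0;2]
L+ [4;0;2]
L+ [5;0;2]
PS(4,0)∈J2 [5;0;3]
L+ [6;0;3]
R(5,3)∈J1 [6;1;3]
PS(5,1)∈J2 [6;1;4]
R(0,3)∈J1 [6;2;4]
mobility = 15 − 4 − 4 = 7

M = 7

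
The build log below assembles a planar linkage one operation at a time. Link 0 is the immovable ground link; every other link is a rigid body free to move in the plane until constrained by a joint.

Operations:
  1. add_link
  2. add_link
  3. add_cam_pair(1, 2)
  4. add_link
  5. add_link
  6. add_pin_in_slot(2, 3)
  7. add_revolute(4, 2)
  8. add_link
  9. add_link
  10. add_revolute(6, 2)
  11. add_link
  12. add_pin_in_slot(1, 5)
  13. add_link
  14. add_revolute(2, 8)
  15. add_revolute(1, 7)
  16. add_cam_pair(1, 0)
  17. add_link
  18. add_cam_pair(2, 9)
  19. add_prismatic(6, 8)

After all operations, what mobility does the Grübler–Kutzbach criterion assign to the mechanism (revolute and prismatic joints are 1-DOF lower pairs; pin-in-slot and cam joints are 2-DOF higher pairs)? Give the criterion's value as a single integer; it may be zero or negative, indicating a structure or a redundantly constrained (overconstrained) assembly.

M = 12

link 0 = ground. State L|J1|J2 = 1|0|0
+link1  2|0|0
+link2  3|0|0
C(1,2) f=2→J2  3|0|1
+link3  4|0|1
+link4  5|0|1
PS(2,3) f=2→J2  5|0|2
R(4,2) f=1→J1  5|1|2
+link5  6|1|2
+link6  7|1|2
R(6,2) f=1→J1  7|2|2
+link7  8|2|2
PS(1,5) f=2→J2  8|2|3
+link8  9|2|3
R(2,8) f=1→J1  9|3|3
R(1,7) f=1→J1  9|4|3
C(1,0) f=2→J2  9|4|4
+link9  10|4|4
C(2,9) f=2→J2  10|4|5
P(6,8) f=1→J1  10|5|5
M = 3(10−1)−2·5−5 = 27−10−5 = 12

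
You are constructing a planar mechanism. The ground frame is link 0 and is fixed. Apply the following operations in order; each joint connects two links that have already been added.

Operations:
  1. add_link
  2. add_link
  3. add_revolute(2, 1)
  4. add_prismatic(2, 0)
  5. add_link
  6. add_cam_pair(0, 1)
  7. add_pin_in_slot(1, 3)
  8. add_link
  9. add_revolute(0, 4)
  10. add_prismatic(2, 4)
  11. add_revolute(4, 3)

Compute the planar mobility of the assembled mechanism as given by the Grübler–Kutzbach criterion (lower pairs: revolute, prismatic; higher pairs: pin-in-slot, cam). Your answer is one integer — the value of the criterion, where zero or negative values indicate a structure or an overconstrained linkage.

link 0 = ground. State L|J1|J2 = 1|0|0
+link1  2|0|0
+link2  3|0|0
R(2,1) f=1→J1  3|1|0
P(2,0) f=1→J1  3|2|0
+link3  4|2|0
C(0,1) f=2→J2  4|2|1
PS(1,3) f=2→J2  4|2|2
+link4  5|2|2
R(0,4) f=1→J1  5|3|2
P(2,4) f=1→J1  5|4|2
R(4,3) f=1→J1  5|5|2
M = 3(5−1)−2·5−2 = 12−10−2 = 0

M = 0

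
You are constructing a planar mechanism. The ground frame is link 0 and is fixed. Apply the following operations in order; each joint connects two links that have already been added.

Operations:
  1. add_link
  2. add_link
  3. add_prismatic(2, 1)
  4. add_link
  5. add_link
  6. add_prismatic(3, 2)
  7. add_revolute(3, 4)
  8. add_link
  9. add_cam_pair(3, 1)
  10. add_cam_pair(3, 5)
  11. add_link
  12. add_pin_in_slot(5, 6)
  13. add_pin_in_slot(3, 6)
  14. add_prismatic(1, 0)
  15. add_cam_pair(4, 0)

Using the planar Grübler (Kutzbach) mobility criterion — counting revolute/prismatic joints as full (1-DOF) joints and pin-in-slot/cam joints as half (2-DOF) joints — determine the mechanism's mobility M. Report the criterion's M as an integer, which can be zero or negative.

M = 5

(L,J1,J2)=(1,0,0); link0 fixed
link1: (2,0,0)
link2: (3,0,0)
P 2-1 [J1]: (3,1,0)
link3: (4,1,0)
link4: (5,1,0)
P 3-2 [J1]: (5,2,0)
R 3-4 [J1]: (5,3,0)
link5: (6,3,0)
C 3-1 [J2]: (6,3,1)
C 3-5 [J2]: (6,3,2)
link6: (7,3,2)
PS 5-6 [J2]: (7,3,3)
PS 3-6 [J2]: (7,3,4)
P 1-0 [J1]: (7,4,4)
C 4-0 [J2]: (7,4,5)
Grübler: 3·6 − 2·4 − 5 = 5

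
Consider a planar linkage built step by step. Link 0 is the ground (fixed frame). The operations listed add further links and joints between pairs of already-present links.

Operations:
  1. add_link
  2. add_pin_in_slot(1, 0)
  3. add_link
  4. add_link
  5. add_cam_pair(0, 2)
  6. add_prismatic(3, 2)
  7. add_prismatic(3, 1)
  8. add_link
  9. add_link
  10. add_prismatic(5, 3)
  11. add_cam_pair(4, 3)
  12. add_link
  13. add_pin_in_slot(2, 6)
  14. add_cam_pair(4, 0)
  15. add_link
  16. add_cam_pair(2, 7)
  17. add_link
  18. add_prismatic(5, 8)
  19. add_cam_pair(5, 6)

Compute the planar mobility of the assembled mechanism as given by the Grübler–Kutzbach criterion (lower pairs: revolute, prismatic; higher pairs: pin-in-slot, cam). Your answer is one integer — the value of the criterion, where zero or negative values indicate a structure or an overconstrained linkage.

M = 9

link 0 = ground. State L|J1|J2 = 1|0|0
+link1  2|0|0
PS(1,0) f=2→J2  2|0|1
+link2  3|0|1
+link3  4|0|1
C(0,2) f=2→J2  4|0|2
P(3,2) f=1→J1  4|1|2
P(3,1) f=1→J1  4|2|2
+link4  5|2|2
+link5  6|2|2
P(5,3) f=1→J1  6|3|2
C(4,3) f=2→J2  6|3|3
+link6  7|3|3
PS(2,6) f=2→J2  7|3|4
C(4,0) f=2→J2  7|3|5
+link7  8|3|5
C(2,7) f=2→J2  8|3|6
+link8  9|3|6
P(5,8) f=1→J1  9|4|6
C(5,6) f=2→J2  9|4|7
M = 3(9−1)−2·4−7 = 24−8−7 = 9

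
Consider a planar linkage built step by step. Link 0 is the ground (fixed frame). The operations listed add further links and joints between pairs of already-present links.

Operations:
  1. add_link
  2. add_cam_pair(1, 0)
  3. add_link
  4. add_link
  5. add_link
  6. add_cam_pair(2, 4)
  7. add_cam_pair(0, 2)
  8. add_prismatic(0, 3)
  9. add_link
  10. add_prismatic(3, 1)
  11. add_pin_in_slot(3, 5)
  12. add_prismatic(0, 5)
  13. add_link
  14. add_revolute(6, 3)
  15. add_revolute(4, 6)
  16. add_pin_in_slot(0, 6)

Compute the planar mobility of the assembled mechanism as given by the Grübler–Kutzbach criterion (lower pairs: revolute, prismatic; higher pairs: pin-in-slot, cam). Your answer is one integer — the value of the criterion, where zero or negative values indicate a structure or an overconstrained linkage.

link 0 = ground. State L|J1|J2 = 1|0|0
+link1  2|0|0
C(1,0) f=2→J2  2|0|1
+link2  3|0|1
+link3  4|0|1
+link4  5|0|1
C(2,4) f=2→J2  5|0|2
C(0,2) f=2→J2  5|0|3
P(0,3) f=1→J1  5|1|3
+link5  6|1|3
P(3,1) f=1→J1  6|2|3
PS(3,5) f=2→J2  6|2|4
P(0,5) f=1→J1  6|3|4
+link6  7|3|4
R(6,3) f=1→J1  7|4|4
R(4,6) f=1→J1  7|5|4
PS(0,6) f=2→J2  7|5|5
M = 3(7−1)−2·5−5 = 18−10−5 = 3

M = 3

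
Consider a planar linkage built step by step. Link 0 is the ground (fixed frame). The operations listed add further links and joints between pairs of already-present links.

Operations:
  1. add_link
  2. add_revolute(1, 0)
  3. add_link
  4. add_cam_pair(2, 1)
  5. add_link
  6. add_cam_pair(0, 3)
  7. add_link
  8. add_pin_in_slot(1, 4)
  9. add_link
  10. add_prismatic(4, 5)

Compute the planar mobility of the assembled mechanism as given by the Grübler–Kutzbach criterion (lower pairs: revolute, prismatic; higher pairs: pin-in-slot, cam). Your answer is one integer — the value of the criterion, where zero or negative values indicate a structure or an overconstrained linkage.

[1;0;0] (link 0 is ground)
L+ [2;0;0]
R(1,0)∈J1 [2;1;0]
L+ [3;1;0]
C(2,1)∈J2 [3;1;1]
L+ [4;1;1]
C(0,3)∈J2 [4;1;2]
L+ [5;1;2]
PS(1,4)∈J2 [5;1;3]
L+ [6;1;3]
P(4,5)∈J1 [6;2;3]
mobility = 15 − 4 − 3 = 8

M = 8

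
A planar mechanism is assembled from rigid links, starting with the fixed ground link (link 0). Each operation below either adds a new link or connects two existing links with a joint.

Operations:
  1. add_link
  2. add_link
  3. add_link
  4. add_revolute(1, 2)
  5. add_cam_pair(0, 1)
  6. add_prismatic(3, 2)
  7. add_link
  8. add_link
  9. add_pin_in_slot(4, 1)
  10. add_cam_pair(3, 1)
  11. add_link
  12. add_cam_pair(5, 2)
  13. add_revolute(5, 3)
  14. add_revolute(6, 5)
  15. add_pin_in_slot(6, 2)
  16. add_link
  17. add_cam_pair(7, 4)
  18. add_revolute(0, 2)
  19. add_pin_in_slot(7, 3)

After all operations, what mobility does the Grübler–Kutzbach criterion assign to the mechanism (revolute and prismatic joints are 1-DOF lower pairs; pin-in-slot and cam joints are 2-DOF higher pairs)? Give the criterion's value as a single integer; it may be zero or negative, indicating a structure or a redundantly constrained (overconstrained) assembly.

ground; <1,0,0>
#1 <2,0,0>
#2 <3,0,0>
#3 <4,0,0>
R:1↔2 J1 <4,1,0>
C:0↔1 J2 <4,1,1>
P:3↔2 J1 <4,2,1>
#4 <5,2,1>
#5 <6,2,1>
PS:4↔1 J2 <6,2,2>
C:3↔1 J2 <6,2,3>
#6 <7,2,3>
C:5↔2 J2 <7,2,4>
R:5↔3 J1 <7,3,4>
R:6↔5 J1 <7,4,4>
PS:6↔2 J2 <7,4,5>
#7 <8,4,5>
C:7↔4 J2 <8,4,6>
R:0↔2 J1 <8,5,6>
PS:7↔3 J2 <8,5,7>
3×7 − 2×5 − 1×7 = 4

M = 4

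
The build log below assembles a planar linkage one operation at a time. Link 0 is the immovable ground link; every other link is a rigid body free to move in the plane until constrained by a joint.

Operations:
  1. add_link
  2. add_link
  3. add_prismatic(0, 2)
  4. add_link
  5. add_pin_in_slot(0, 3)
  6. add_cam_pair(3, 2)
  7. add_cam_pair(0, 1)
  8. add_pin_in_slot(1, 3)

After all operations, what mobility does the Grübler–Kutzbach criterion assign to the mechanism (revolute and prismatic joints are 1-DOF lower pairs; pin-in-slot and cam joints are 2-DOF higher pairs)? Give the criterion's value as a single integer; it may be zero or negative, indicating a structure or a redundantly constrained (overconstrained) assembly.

M = 3

[1;0;0] (link 0 is ground)
L+ [2;0;0]
L+ [3;0;0]
P(0,2)∈J1 [3;1;0]
L+ [4;1;0]
PS(0,3)∈J2 [4;1;1]
C(3,2)∈J2 [4;1;2]
C(0,1)∈J2 [4;1;3]
PS(1,3)∈J2 [4;1;4]
mobility = 9 − 2 − 4 = 3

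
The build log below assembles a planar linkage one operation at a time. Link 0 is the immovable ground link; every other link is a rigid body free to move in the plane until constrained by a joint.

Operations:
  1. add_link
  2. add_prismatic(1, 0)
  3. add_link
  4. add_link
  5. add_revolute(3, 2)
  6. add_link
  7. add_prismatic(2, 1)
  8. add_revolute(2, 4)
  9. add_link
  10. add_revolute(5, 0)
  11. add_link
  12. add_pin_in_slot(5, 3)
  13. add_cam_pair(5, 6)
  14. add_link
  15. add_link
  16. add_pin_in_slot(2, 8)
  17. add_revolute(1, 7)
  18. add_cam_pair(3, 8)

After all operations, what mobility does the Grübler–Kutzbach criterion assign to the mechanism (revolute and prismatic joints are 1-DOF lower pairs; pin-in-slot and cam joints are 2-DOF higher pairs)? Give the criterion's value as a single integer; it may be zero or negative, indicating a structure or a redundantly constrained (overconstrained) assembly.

L=1 J1=0 J2=0
add link → L=2 J1=0 J2=0
P@1,0 dof=1 J1 → L=2 J1=1 J2=0
add link → L=3 J1=1 J2=0
add link → L=4 J1=1 J2=0
R@3,2 dof=1 J1 → L=4 J1=2 J2=0
add link → L=5 J1=2 J2=0
P@2,1 dof=1 J1 → L=5 J1=3 J2=0
R@2,4 dof=1 J1 → L=5 J1=4 J2=0
add link → L=6 J1=4 J2=0
R@5,0 dof=1 J1 → L=6 J1=5 J2=0
add link → L=7 J1=5 J2=0
PS@5,3 dof=2 J2 → L=7 J1=5 J2=1
C@5,6 dof=2 J2 → L=7 J1=5 J2=2
add link → L=8 J1=5 J2=2
add link → L=9 J1=5 J2=2
PS@2,8 dof=2 J2 → L=9 J1=5 J2=3
R@1,7 dof=1 J1 → L=9 J1=6 J2=3
C@3,8 dof=2 J2 → L=9 J1=6 J2=4
M=3(L−1)−2J1−J2=3·8−2·6−4=8

M = 8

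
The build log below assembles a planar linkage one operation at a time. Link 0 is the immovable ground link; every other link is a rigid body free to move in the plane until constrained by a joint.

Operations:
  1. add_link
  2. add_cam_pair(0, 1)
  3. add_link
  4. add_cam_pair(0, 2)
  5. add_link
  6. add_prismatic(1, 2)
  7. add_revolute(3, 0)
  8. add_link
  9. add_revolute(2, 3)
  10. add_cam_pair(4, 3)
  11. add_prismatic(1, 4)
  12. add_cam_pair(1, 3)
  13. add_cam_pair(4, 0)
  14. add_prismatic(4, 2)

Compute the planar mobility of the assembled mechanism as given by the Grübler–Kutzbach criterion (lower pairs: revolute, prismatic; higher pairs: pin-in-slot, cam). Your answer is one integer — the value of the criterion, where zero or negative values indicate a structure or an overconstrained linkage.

link 0 = ground. State L|J1|J2 = 1|0|0
+link1  2|0|0
C(0,1) f=2→J2  2|0|1
+link2  3|0|1
C(0,2) f=2→J2  3|0|2
+link3  4|0|2
P(1,2) f=1→J1  4|1|2
R(3,0) f=1→J1  4|2|2
+link4  5|2|2
R(2,3) f=1→J1  5|3|2
C(4,3) f=2→J2  5|3|3
P(1,4) f=1→J1  5|4|3
C(1,3) f=2→J2  5|4|4
C(4,0) f=2→J2  5|4|5
P(4,2) f=1→J1  5|5|5
M = 3(5−1)−2·5−5 = 12−10−5 = -3

M = -3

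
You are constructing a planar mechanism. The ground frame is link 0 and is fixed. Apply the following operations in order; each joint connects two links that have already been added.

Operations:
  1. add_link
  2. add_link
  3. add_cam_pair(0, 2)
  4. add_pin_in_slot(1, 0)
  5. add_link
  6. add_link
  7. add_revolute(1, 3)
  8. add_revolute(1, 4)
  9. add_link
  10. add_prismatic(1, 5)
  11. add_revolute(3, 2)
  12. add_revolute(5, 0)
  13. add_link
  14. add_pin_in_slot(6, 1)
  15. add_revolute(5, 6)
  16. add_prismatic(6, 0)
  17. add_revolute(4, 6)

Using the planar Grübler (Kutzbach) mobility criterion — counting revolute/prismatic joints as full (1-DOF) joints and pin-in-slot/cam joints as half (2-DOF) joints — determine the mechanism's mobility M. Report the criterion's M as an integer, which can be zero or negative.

M = -1

[1;0;0] (link 0 is ground)
L+ [2;0;0]
L+ [3;0;0]
C(0,2)∈J2 [3;0;1]
PS(1,0)∈J2 [3;0;2]
L+ [4;0;2]
L+ [5;0;2]
R(1,3)∈J1 [5;1;2]
R(1,4)∈J1 [5;2;2]
L+ [6;2;2]
P(1,5)∈J1 [6;3;2]
R(3,2)∈J1 [6;4;2]
R(5,0)∈J1 [6;5;2]
L+ [7;5;2]
PS(6,1)∈J2 [7;5;3]
R(5,6)∈J1 [7;6;3]
P(6,0)∈J1 [7;7;3]
R(4,6)∈J1 [7;8;3]
mobility = 18 − 16 − 3 = -1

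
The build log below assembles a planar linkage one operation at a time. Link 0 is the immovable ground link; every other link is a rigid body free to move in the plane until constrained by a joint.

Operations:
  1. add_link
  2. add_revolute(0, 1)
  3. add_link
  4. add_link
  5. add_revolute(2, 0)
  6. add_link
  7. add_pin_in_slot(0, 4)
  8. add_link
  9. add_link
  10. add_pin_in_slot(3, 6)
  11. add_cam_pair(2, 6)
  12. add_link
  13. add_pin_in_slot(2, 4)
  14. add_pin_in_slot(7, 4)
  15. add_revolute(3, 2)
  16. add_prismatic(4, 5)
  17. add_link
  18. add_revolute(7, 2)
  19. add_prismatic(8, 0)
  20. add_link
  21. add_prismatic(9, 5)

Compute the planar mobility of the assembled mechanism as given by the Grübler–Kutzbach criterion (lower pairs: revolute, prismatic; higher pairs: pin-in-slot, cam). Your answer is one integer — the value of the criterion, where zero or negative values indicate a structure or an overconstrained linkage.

ground; <1,0,0>
#1 <2,0,0>
R:0↔1 J1 <2,1,0>
#2 <3,1,0>
#3 <4,1,0>
R:2↔0 J1 <4,2,0>
#4 <5,2,0>
PS:0↔4 J2 <5,2,1>
#5 <6,2,1>
#6 <7,2,1>
PS:3↔6 J2 <7,2,2>
C:2↔6 J2 <7,2,3>
#7 <8,2,3>
PS:2↔4 J2 <8,2,4>
PS:7↔4 J2 <8,2,5>
R:3↔2 J1 <8,3,5>
P:4↔5 J1 <8,4,5>
#8 <9,4,5>
R:7↔2 J1 <9,5,5>
P:8↔0 J1 <9,6,5>
#9 <10,6,5>
P:9↔5 J1 <10,7,5>
3×9 − 2×7 − 1×5 = 8

M = 8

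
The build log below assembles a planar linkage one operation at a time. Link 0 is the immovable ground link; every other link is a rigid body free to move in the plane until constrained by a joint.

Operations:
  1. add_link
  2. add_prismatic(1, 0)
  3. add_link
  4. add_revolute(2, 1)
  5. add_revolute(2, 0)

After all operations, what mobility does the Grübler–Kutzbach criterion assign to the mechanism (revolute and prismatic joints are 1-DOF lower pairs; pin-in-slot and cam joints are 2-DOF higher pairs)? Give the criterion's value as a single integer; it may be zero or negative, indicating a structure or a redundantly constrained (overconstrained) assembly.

M = 0

(L,J1,J2)=(1,0,0); link0 fixed
link1: (2,0,0)
P 1-0 [J1]: (2,1,0)
link2: (3,1,0)
R 2-1 [J1]: (3,2,0)
R 2-0 [J1]: (3,3,0)
Grübler: 3·2 − 2·3 − 0 = 0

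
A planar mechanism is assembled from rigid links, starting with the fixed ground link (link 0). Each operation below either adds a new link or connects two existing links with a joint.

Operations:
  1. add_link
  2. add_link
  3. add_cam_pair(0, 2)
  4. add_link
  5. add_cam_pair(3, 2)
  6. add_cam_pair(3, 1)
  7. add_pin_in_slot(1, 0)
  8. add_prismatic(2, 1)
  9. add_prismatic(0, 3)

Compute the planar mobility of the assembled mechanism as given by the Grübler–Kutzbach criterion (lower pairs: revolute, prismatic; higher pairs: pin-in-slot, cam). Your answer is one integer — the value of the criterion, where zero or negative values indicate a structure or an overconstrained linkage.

link 0 = ground. State L|J1|J2 = 1|0|0
+link1  2|0|0
+link2  3|0|0
C(0,2) f=2→J2  3|0|1
+link3  4|0|1
C(3,2) f=2→J2  4|0|2
C(3,1) f=2→J2  4|0|3
PS(1,0) f=2→J2  4|0|4
P(2,1) f=1→J1  4|1|4
P(0,3) f=1→J1  4|2|4
M = 3(4−1)−2·2−4 = 9−4−4 = 1

M = 1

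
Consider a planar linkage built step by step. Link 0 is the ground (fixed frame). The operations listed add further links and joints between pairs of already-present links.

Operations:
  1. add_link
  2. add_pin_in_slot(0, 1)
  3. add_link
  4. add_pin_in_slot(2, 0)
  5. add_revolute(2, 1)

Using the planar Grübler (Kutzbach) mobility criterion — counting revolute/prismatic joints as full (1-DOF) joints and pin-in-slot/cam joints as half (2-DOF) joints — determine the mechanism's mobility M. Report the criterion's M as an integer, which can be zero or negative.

M = 2

(L,J1,J2)=(1,0,0); link0 fixed
link1: (2,0,0)
PS 0-1 [J2]: (2,0,1)
link2: (3,0,1)
PS 2-0 [J2]: (3,0,2)
R 2-1 [J1]: (3,1,2)
Grübler: 3·2 − 2·1 − 2 = 2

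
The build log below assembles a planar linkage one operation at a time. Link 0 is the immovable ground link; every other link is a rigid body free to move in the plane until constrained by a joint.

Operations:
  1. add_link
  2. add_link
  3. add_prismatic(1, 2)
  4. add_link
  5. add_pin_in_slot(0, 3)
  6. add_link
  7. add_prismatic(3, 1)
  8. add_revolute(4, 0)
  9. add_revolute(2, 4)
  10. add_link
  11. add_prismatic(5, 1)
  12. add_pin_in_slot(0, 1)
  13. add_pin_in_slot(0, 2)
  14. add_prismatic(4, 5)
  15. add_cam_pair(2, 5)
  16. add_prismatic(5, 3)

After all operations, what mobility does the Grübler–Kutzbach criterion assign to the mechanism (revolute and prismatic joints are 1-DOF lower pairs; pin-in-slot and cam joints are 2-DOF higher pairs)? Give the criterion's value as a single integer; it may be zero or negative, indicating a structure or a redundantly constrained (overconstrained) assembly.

link 0 = ground. State L|J1|J2 = 1|0|0
+link1  2|0|0
+link2  3|0|0
P(1,2) f=1→J1  3|1|0
+link3  4|1|0
PS(0,3) f=2→J2  4|1|1
+link4  5|1|1
P(3,1) f=1→J1  5|2|1
R(4,0) f=1→J1  5|3|1
R(2,4) f=1→J1  5|4|1
+link5  6|4|1
P(5,1) f=1→J1  6|5|1
PS(0,1) f=2→J2  6|5|2
PS(0,2) f=2→J2  6|5|3
P(4,5) f=1→J1  6|6|3
C(2,5) f=2→J2  6|6|4
P(5,3) f=1→J1  6|7|4
M = 3(6−1)−2·7−4 = 15−14−4 = -3

M = -3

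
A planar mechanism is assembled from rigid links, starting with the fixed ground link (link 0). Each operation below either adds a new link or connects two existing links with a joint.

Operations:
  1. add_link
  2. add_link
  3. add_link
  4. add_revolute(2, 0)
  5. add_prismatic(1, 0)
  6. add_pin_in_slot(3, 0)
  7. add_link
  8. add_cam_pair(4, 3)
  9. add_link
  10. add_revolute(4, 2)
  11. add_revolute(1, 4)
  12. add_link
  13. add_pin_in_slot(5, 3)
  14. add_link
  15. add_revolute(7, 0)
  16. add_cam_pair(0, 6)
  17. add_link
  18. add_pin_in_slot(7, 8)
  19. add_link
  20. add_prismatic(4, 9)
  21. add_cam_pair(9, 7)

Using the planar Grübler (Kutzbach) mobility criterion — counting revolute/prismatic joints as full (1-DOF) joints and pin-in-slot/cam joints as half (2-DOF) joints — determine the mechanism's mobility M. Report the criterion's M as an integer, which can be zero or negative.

M = 9

link 0 = ground. State L|J1|J2 = 1|0|0
+link1  2|0|0
+link2  3|0|0
+link3  4|0|0
R(2,0) f=1→J1  4|1|0
P(1,0) f=1→J1  4|2|0
PS(3,0) f=2→J2  4|2|1
+link4  5|2|1
C(4,3) f=2→J2  5|2|2
+link5  6|2|2
R(4,2) f=1→J1  6|3|2
R(1,4) f=1→J1  6|4|2
+link6  7|4|2
PS(5,3) f=2→J2  7|4|3
+link7  8|4|3
R(7,0) f=1→J1  8|5|3
C(0,6) f=2→J2  8|5|4
+link8  9|5|4
PS(7,8) f=2→J2  9|5|5
+link9  10|5|5
P(4,9) f=1→J1  10|6|5
C(9,7) f=2→J2  10|6|6
M = 3(10−1)−2·6−6 = 27−12−6 = 9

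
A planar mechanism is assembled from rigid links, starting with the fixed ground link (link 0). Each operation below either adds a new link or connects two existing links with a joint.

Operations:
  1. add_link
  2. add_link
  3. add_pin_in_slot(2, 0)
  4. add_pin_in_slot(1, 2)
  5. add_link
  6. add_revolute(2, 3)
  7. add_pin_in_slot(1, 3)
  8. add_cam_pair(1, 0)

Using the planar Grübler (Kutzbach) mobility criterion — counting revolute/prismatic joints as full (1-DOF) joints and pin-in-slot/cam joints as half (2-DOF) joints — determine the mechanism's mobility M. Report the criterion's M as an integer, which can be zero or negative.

M = 3

[1;0;0] (link 0 is ground)
L+ [2;0;0]
L+ [3;0;0]
PS(2,0)∈J2 [3;0;1]
PS(1,2)∈J2 [3;0;2]
L+ [4;0;2]
R(2,3)∈J1 [4;1;2]
PS(1,3)∈J2 [4;1;3]
C(1,0)∈J2 [4;1;4]
mobility = 9 − 2 − 4 = 3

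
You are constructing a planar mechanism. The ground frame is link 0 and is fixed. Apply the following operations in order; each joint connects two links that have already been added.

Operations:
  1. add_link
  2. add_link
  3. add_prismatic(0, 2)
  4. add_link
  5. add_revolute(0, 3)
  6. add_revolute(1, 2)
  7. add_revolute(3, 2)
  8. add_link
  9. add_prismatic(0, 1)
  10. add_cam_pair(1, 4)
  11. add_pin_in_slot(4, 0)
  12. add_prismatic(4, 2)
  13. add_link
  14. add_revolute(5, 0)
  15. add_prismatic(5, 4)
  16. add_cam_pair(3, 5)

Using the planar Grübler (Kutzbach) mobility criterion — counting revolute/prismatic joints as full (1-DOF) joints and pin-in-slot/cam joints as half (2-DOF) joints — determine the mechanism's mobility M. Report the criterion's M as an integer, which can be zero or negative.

(L,J1,J2)=(1,0,0); link0 fixed
link1: (2,0,0)
link2: (3,0,0)
P 0-2 [J1]: (3,1,0)
link3: (4,1,0)
R 0-3 [J1]: (4,2,0)
R 1-2 [J1]: (4,3,0)
R 3-2 [J1]: (4,4,0)
link4: (5,4,0)
P 0-1 [J1]: (5,5,0)
C 1-4 [J2]: (5,5,1)
PS 4-0 [J2]: (5,5,2)
P 4-2 [J1]: (5,6,2)
link5: (6,6,2)
R 5-0 [J1]: (6,7,2)
P 5-4 [J1]: (6,8,2)
C 3-5 [J2]: (6,8,3)
Grübler: 3·5 − 2·8 − 3 = -4

M = -4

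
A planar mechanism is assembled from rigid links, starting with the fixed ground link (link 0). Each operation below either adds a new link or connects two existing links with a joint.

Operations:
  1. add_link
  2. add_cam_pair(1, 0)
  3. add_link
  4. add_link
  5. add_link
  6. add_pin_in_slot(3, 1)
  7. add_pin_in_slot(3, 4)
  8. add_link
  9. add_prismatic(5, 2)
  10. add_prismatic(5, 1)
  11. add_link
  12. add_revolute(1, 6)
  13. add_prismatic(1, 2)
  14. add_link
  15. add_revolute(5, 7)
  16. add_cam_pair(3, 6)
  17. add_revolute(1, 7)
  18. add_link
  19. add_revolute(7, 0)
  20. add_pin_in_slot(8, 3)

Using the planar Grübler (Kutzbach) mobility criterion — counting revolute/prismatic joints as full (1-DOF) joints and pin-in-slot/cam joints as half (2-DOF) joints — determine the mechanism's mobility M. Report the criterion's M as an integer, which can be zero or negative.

M = 5

L=1 J1=0 J2=0
add link → L=2 J1=0 J2=0
C@1,0 dof=2 J2 → L=2 J1=0 J2=1
add link → L=3 J1=0 J2=1
add link → L=4 J1=0 J2=1
add link → L=5 J1=0 J2=1
PS@3,1 dof=2 J2 → L=5 J1=0 J2=2
PS@3,4 dof=2 J2 → L=5 J1=0 J2=3
add link → L=6 J1=0 J2=3
P@5,2 dof=1 J1 → L=6 J1=1 J2=3
P@5,1 dof=1 J1 → L=6 J1=2 J2=3
add link → L=7 J1=2 J2=3
R@1,6 dof=1 J1 → L=7 J1=3 J2=3
P@1,2 dof=1 J1 → L=7 J1=4 J2=3
add link → L=8 J1=4 J2=3
R@5,7 dof=1 J1 → L=8 J1=5 J2=3
C@3,6 dof=2 J2 → L=8 J1=5 J2=4
R@1,7 dof=1 J1 → L=8 J1=6 J2=4
add link → L=9 J1=6 J2=4
R@7,0 dof=1 J1 → L=9 J1=7 J2=4
PS@8,3 dof=2 J2 → L=9 J1=7 J2=5
M=3(L−1)−2J1−J2=3·8−2·7−5=5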